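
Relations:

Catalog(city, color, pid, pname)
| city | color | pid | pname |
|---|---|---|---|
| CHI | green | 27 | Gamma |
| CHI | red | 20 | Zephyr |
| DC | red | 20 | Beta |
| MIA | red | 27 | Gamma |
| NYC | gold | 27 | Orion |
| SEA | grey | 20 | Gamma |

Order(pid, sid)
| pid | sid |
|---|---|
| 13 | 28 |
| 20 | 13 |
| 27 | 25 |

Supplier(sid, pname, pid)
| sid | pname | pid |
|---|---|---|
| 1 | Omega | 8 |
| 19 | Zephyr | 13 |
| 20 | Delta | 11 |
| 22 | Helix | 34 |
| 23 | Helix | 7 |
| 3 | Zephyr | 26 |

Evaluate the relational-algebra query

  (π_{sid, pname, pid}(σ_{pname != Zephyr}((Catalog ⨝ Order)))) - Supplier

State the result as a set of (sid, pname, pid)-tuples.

{(13, Beta, 20), (13, Gamma, 20), (25, Gamma, 27), (25, Orion, 27)}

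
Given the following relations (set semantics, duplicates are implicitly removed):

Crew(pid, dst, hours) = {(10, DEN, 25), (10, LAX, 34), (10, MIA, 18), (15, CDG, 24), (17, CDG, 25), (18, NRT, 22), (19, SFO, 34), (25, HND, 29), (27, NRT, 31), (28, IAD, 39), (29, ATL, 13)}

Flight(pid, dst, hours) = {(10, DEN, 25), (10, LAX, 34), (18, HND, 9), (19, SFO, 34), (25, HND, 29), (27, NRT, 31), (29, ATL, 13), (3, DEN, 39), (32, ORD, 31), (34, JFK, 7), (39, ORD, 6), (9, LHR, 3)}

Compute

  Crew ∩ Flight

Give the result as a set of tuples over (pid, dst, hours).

{(10, DEN, 25), (10, LAX, 34), (19, SFO, 34), (25, HND, 29), (27, NRT, 31), (29, ATL, 13)}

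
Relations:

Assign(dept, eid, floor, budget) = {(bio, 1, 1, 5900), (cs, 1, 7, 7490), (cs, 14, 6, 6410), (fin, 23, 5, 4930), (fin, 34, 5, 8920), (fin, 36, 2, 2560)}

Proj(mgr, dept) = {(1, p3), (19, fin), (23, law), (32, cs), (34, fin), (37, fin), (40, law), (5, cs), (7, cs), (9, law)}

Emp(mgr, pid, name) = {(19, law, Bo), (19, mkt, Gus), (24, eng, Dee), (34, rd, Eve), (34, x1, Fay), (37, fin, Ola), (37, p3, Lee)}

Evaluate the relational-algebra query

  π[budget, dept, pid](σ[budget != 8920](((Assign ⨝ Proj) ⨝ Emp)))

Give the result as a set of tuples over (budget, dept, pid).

Assign ⋈ Proj (natural join on dept): {(cs, 1, 7, 7490, 32), (cs, 1, 7, 7490, 5), (cs, 1, 7, 7490, 7), (cs, 14, 6, 6410, 32), (cs, 14, 6, 6410, 5), (cs, 14, 6, 6410, 7), (fin, 23, 5, 4930, 19), (fin, 23, 5, 4930, 34), (fin, 23, 5, 4930, 37), (fin, 34, 5, 8920, 19), (fin, 34, 5, 8920, 34), (fin, 34, 5, 8920, 37), (fin, 36, 2, 2560, 19), (fin, 36, 2, 2560, 34), (fin, 36, 2, 2560, 37)}
(Assign ⨝ Proj) ⋈ Emp (natural join on mgr): {(fin, 23, 5, 4930, 19, law, Bo), (fin, 23, 5, 4930, 19, mkt, Gus), (fin, 23, 5, 4930, 34, rd, Eve), (fin, 23, 5, 4930, 34, x1, Fay), (fin, 23, 5, 4930, 37, fin, Ola), (fin, 23, 5, 4930, 37, p3, Lee), (fin, 34, 5, 8920, 19, law, Bo), (fin, 34, 5, 8920, 19, mkt, Gus), (fin, 34, 5, 8920, 34, rd, Eve), (fin, 34, 5, 8920, 34, x1, Fay), (fin, 34, 5, 8920, 37, fin, Ola), (fin, 34, 5, 8920, 37, p3, Lee), (fin, 36, 2, 2560, 19, law, Bo), (fin, 36, 2, 2560, 19, mkt, Gus), (fin, 36, 2, 2560, 34, rd, Eve), (fin, 36, 2, 2560, 34, x1, Fay), (fin, 36, 2, 2560, 37, fin, Ola), (fin, 36, 2, 2560, 37, p3, Lee)}
Selection budget != 8920: {(fin, 23, 5, 4930, 19, law, Bo), (fin, 23, 5, 4930, 19, mkt, Gus), (fin, 23, 5, 4930, 34, rd, Eve), (fin, 23, 5, 4930, 34, x1, Fay), (fin, 23, 5, 4930, 37, fin, Ola), (fin, 23, 5, 4930, 37, p3, Lee), (fin, 36, 2, 2560, 19, law, Bo), (fin, 36, 2, 2560, 19, mkt, Gus), (fin, 36, 2, 2560, 34, rd, Eve), (fin, 36, 2, 2560, 34, x1, Fay), (fin, 36, 2, 2560, 37, fin, Ola), (fin, 36, 2, 2560, 37, p3, Lee)}
Keep only column(s) budget, dept, pid: {(2560, fin, fin), (2560, fin, law), (2560, fin, mkt), (2560, fin, p3), (2560, fin, rd), (2560, fin, x1), (4930, fin, fin), (4930, fin, law), (4930, fin, mkt), (4930, fin, p3), (4930, fin, rd), (4930, fin, x1)}

{(2560, fin, fin), (2560, fin, law), (2560, fin, mkt), (2560, fin, p3), (2560, fin, rd), (2560, fin, x1), (4930, fin, fin), (4930, fin, law), (4930, fin, mkt), (4930, fin, p3), (4930, fin, rd), (4930, fin, x1)}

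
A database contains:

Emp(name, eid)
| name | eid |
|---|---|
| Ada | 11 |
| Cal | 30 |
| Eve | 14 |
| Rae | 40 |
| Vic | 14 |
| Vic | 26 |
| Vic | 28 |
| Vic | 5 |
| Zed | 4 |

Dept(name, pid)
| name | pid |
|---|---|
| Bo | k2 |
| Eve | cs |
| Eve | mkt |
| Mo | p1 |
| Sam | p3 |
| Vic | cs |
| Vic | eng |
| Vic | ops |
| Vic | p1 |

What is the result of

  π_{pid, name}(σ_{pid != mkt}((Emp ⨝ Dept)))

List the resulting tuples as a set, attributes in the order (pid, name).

{(cs, Eve), (cs, Vic), (eng, Vic), (ops, Vic), (p1, Vic)}

Natural join on name: {(Eve, 14, cs), (Eve, 14, mkt), (Vic, 14, cs), (Vic, 14, eng), (Vic, 14, ops), (Vic, 14, p1), (Vic, 26, cs), (Vic, 26, eng), (Vic, 26, ops), (Vic, 26, p1), (Vic, 28, cs), (Vic, 28, eng), (Vic, 28, ops), (Vic, 28, p1), (Vic, 5, cs), (Vic, 5, eng), (Vic, 5, ops), (Vic, 5, p1)}
Apply σ_{pid != mkt}; surviving tuples: {(Eve, 14, cs), (Vic, 14, cs), (Vic, 14, eng), (Vic, 14, ops), (Vic, 14, p1), (Vic, 26, cs), (Vic, 26, eng), (Vic, 26, ops), (Vic, 26, p1), (Vic, 28, cs), (Vic, 28, eng), (Vic, 28, ops), (Vic, 28, p1), (Vic, 5, cs), (Vic, 5, eng), (Vic, 5, ops), (Vic, 5, p1)}
π[pid, name]: project onto (pid, name) (12 duplicate(s) eliminated) → {(cs, Eve), (cs, Vic), (eng, Vic), (ops, Vic), (p1, Vic)}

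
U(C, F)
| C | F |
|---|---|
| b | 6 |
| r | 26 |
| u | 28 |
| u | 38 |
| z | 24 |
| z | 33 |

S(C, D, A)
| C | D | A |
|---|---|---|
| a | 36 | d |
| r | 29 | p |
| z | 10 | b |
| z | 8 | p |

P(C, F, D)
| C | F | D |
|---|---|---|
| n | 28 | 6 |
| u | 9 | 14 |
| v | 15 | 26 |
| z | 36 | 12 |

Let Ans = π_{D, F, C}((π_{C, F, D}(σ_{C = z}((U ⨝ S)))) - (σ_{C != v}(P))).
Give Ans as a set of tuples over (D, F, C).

Natural join on C: {(r, 26, 29, p), (z, 24, 10, b), (z, 24, 8, p), (z, 33, 10, b), (z, 33, 8, p)}
Apply σ_{C = z}; surviving tuples: {(z, 24, 10, b), (z, 24, 8, p), (z, 33, 10, b), (z, 33, 8, p)}
Projecting to C, F, D: {(z, 24, 10), (z, 24, 8), (z, 33, 10), (z, 33, 8)}
Apply σ_{C != v}; surviving tuples: {(n, 28, 6), (u, 9, 14), (z, 36, 12)}
Taking the difference: {(z, 24, 10), (z, 24, 8), (z, 33, 10), (z, 33, 8)}
Projecting to D, F, C: {(10, 24, z), (10, 33, z), (8, 24, z), (8, 33, z)}

{(10, 24, z), (10, 33, z), (8, 24, z), (8, 33, z)}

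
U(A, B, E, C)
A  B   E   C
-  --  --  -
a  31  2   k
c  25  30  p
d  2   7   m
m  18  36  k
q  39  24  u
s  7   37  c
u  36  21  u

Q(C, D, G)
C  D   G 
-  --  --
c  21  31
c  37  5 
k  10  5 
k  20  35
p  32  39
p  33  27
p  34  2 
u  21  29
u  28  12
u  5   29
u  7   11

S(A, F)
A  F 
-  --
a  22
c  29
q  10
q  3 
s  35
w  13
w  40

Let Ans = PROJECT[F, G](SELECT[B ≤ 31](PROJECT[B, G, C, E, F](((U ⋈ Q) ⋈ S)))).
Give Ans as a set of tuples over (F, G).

U ⋈ Q (natural join on C): {(a, 31, 2, k, 10, 5), (a, 31, 2, k, 20, 35), (c, 25, 30, p, 32, 39), (c, 25, 30, p, 33, 27), (c, 25, 30, p, 34, 2), (m, 18, 36, k, 10, 5), (m, 18, 36, k, 20, 35), (q, 39, 24, u, 21, 29), (q, 39, 24, u, 28, 12), (q, 39, 24, u, 5, 29), (q, 39, 24, u, 7, 11), (s, 7, 37, c, 21, 31), (s, 7, 37, c, 37, 5), (u, 36, 21, u, 21, 29), (u, 36, 21, u, 28, 12), (u, 36, 21, u, 5, 29), (u, 36, 21, u, 7, 11)}
(U ⋈ Q) ⋈ S (natural join on A): {(a, 31, 2, k, 10, 5, 22), (a, 31, 2, k, 20, 35, 22), (c, 25, 30, p, 32, 39, 29), (c, 25, 30, p, 33, 27, 29), (c, 25, 30, p, 34, 2, 29), (q, 39, 24, u, 21, 29, 10), (q, 39, 24, u, 21, 29, 3), (q, 39, 24, u, 28, 12, 10), (q, 39, 24, u, 28, 12, 3), (q, 39, 24, u, 5, 29, 10), (q, 39, 24, u, 5, 29, 3), (q, 39, 24, u, 7, 11, 10), (q, 39, 24, u, 7, 11, 3), (s, 7, 37, c, 21, 31, 35), (s, 7, 37, c, 37, 5, 35)}
Projecting to B, G, C, E, F (2 duplicate(s) eliminated): {(25, 2, p, 30, 29), (25, 27, p, 30, 29), (25, 39, p, 30, 29), (31, 35, k, 2, 22), (31, 5, k, 2, 22), (39, 11, u, 24, 10), (39, 11, u, 24, 3), (39, 12, u, 24, 10), (39, 12, u, 24, 3), (39, 29, u, 24, 10), (39, 29, u, 24, 3), (7, 31, c, 37, 35), (7, 5, c, 37, 35)}
Filtering on B ≤ 31 leaves {(25, 2, p, 30, 29), (25, 27, p, 30, 29), (25, 39, p, 30, 29), (31, 35, k, 2, 22), (31, 5, k, 2, 22), (7, 31, c, 37, 35), (7, 5, c, 37, 35)}.
Projecting to F, G: {(22, 35), (22, 5), (29, 2), (29, 27), (29, 39), (35, 31), (35, 5)}

{(22, 35), (22, 5), (29, 2), (29, 27), (29, 39), (35, 31), (35, 5)}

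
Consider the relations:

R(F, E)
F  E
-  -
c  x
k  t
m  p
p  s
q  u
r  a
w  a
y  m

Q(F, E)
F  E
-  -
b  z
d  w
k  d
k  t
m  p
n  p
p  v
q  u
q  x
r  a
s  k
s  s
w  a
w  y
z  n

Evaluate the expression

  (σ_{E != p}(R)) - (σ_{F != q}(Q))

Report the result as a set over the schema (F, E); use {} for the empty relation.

{(c, x), (p, s), (q, u), (y, m)}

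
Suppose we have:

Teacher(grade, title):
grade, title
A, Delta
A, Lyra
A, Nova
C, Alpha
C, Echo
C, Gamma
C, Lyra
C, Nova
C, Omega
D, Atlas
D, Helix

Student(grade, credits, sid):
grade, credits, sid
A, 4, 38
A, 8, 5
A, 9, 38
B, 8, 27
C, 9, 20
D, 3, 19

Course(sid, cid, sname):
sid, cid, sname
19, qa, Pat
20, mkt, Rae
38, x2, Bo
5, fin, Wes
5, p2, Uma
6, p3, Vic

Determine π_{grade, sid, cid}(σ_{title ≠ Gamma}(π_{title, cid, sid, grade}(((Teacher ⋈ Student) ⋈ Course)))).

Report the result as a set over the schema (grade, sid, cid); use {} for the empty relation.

Joining Teacher and Student on grade yields {(A, Delta, 4, 38), (A, Delta, 8, 5), (A, Delta, 9, 38), (A, Lyra, 4, 38), (A, Lyra, 8, 5), (A, Lyra, 9, 38), (A, Nova, 4, 38), (A, Nova, 8, 5), (A, Nova, 9, 38), (C, Alpha, 9, 20), (C, Echo, 9, 20), (C, Gamma, 9, 20), (C, Lyra, 9, 20), (C, Nova, 9, 20), (C, Omega, 9, 20), (D, Atlas, 3, 19), (D, Helix, 3, 19)}.
Joining (Teacher ⋈ Student) and Course on sid yields {(A, Delta, 4, 38, x2, Bo), (A, Delta, 8, 5, fin, Wes), (A, Delta, 8, 5, p2, Uma), (A, Delta, 9, 38, x2, Bo), (A, Lyra, 4, 38, x2, Bo), (A, Lyra, 8, 5, fin, Wes), (A, Lyra, 8, 5, p2, Uma), (A, Lyra, 9, 38, x2, Bo), (A, Nova, 4, 38, x2, Bo), (A, Nova, 8, 5, fin, Wes), (A, Nova, 8, 5, p2, Uma), (A, Nova, 9, 38, x2, Bo), (C, Alpha, 9, 20, mkt, Rae), (C, Echo, 9, 20, mkt, Rae), (C, Gamma, 9, 20, mkt, Rae), (C, Lyra, 9, 20, mkt, Rae), (C, Nova, 9, 20, mkt, Rae), (C, Omega, 9, 20, mkt, Rae), (D, Atlas, 3, 19, qa, Pat), (D, Helix, 3, 19, qa, Pat)}.
π[title, cid, sid, grade]: project onto (title, cid, sid, grade) (3 duplicate(s) eliminated) → {(Alpha, mkt, 20, C), (Atlas, qa, 19, D), (Delta, fin, 5, A), (Delta, p2, 5, A), (Delta, x2, 38, A), (Echo, mkt, 20, C), (Gamma, mkt, 20, C), (Helix, qa, 19, D), (Lyra, fin, 5, A), (Lyra, mkt, 20, C), (Lyra, p2, 5, A), (Lyra, x2, 38, A), (Nova, fin, 5, A), (Nova, mkt, 20, C), (Nova, p2, 5, A), (Nova, x2, 38, A), (Omega, mkt, 20, C)}
Selection title ≠ Gamma: {(Alpha, mkt, 20, C), (Atlas, qa, 19, D), (Delta, fin, 5, A), (Delta, p2, 5, A), (Delta, x2, 38, A), (Echo, mkt, 20, C), (Helix, qa, 19, D), (Lyra, fin, 5, A), (Lyra, mkt, 20, C), (Lyra, p2, 5, A), (Lyra, x2, 38, A), (Nova, fin, 5, A), (Nova, mkt, 20, C), (Nova, p2, 5, A), (Nova, x2, 38, A), (Omega, mkt, 20, C)}
π[grade, sid, cid]: project onto (grade, sid, cid) (11 duplicate(s) eliminated) → {(A, 38, x2), (A, 5, fin), (A, 5, p2), (C, 20, mkt), (D, 19, qa)}

{(A, 38, x2), (A, 5, fin), (A, 5, p2), (C, 20, mkt), (D, 19, qa)}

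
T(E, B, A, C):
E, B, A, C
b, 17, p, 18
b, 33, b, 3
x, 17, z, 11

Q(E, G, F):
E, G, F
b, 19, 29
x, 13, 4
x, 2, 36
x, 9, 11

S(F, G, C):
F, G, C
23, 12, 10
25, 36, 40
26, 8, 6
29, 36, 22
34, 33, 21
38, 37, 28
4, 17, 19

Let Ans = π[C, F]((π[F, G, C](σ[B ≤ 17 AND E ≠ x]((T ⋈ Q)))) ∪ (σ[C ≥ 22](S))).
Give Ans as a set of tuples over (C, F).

{(18, 29), (22, 29), (28, 38), (40, 25)}

Joining T and Q on E yields {(b, 17, p, 18, 19, 29), (b, 33, b, 3, 19, 29), (x, 17, z, 11, 13, 4), (x, 17, z, 11, 2, 36), (x, 17, z, 11, 9, 11)}.
σ[B ≤ 17 AND E ≠ x]: keep tuples satisfying B ≤ 17 AND E ≠ x → {(b, 17, p, 18, 19, 29)}
π[F, G, C]: project onto (F, G, C) → {(29, 19, 18)}
σ[C ≥ 22]: keep tuples satisfying C ≥ 22 → {(25, 36, 40), (29, 36, 22), (38, 37, 28)}
Taking the union: {(25, 36, 40), (29, 19, 18), (29, 36, 22), (38, 37, 28)}
π[C, F]: project onto (C, F) → {(18, 29), (22, 29), (28, 38), (40, 25)}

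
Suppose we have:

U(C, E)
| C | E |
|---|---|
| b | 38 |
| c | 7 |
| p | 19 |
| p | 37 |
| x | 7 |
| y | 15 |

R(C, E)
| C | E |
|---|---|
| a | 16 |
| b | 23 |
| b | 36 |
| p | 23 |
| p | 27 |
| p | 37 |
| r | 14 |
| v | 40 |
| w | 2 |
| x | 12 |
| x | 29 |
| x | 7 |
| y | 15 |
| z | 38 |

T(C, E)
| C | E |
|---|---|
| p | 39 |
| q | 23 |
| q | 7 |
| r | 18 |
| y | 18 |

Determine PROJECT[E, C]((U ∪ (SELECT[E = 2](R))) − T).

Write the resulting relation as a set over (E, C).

{(15, y), (19, p), (2, w), (37, p), (38, b), (7, c), (7, x)}

Selection E = 2: {(w, 2)}
Set union of the two operands is {(b, 38), (c, 7), (p, 19), (p, 37), (w, 2), (x, 7), (y, 15)}.
Set difference of the two operands is {(b, 38), (c, 7), (p, 19), (p, 37), (w, 2), (x, 7), (y, 15)}.
π[E, C]: project onto (E, C) → {(15, y), (19, p), (2, w), (37, p), (38, b), (7, c), (7, x)}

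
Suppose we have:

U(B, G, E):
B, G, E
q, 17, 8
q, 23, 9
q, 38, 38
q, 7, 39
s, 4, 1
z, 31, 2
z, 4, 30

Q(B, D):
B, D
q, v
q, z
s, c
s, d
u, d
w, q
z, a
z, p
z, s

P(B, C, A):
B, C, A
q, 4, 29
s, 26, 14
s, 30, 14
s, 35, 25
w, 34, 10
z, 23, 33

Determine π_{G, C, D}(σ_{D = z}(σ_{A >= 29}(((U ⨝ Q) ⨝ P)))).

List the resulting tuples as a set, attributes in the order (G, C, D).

U ⋈ Q (natural join on B): {(q, 17, 8, v), (q, 17, 8, z), (q, 23, 9, v), (q, 23, 9, z), (q, 38, 38, v), (q, 38, 38, z), (q, 7, 39, v), (q, 7, 39, z), (s, 4, 1, c), (s, 4, 1, d), (z, 31, 2, a), (z, 31, 2, p), (z, 31, 2, s), (z, 4, 30, a), (z, 4, 30, p), (z, 4, 30, s)}
(U ⨝ Q) ⋈ P (natural join on B): {(q, 17, 8, v, 4, 29), (q, 17, 8, z, 4, 29), (q, 23, 9, v, 4, 29), (q, 23, 9, z, 4, 29), (q, 38, 38, v, 4, 29), (q, 38, 38, z, 4, 29), (q, 7, 39, v, 4, 29), (q, 7, 39, z, 4, 29), (s, 4, 1, c, 26, 14), (s, 4, 1, c, 30, 14), (s, 4, 1, c, 35, 25), (s, 4, 1, d, 26, 14), (s, 4, 1, d, 30, 14), (s, 4, 1, d, 35, 25), (z, 31, 2, a, 23, 33), (z, 31, 2, p, 23, 33), (z, 31, 2, s, 23, 33), (z, 4, 30, a, 23, 33), (z, 4, 30, p, 23, 33), (z, 4, 30, s, 23, 33)}
Filtering on A >= 29 leaves {(q, 17, 8, v, 4, 29), (q, 17, 8, z, 4, 29), (q, 23, 9, v, 4, 29), (q, 23, 9, z, 4, 29), (q, 38, 38, v, 4, 29), (q, 38, 38, z, 4, 29), (q, 7, 39, v, 4, 29), (q, 7, 39, z, 4, 29), (z, 31, 2, a, 23, 33), (z, 31, 2, p, 23, 33), (z, 31, 2, s, 23, 33), (z, 4, 30, a, 23, 33), (z, 4, 30, p, 23, 33), (z, 4, 30, s, 23, 33)}.
Filtering on D = z leaves {(q, 17, 8, z, 4, 29), (q, 23, 9, z, 4, 29), (q, 38, 38, z, 4, 29), (q, 7, 39, z, 4, 29)}.
π[G, C, D]: project onto (G, C, D) → {(17, 4, z), (23, 4, z), (38, 4, z), (7, 4, z)}

{(17, 4, z), (23, 4, z), (38, 4, z), (7, 4, z)}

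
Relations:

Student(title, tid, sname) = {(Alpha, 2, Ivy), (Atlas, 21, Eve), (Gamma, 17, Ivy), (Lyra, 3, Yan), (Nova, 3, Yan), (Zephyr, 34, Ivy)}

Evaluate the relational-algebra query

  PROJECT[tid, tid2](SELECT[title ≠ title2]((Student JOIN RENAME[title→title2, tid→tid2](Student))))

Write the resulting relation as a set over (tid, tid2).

{(17, 2), (17, 34), (2, 17), (2, 34), (3, 3), (34, 17), (34, 2)}

ρ[title→title2, tid→tid2]: schema becomes (title2, tid2, sname); tuples unchanged.
Natural join on sname: {(Alpha, 2, Ivy, Alpha, 2), (Alpha, 2, Ivy, Gamma, 17), (Alpha, 2, Ivy, Zephyr, 34), (Atlas, 21, Eve, Atlas, 21), (Gamma, 17, Ivy, Alpha, 2), (Gamma, 17, Ivy, Gamma, 17), (Gamma, 17, Ivy, Zephyr, 34), (Lyra, 3, Yan, Lyra, 3), (Lyra, 3, Yan, Nova, 3), (Nova, 3, Yan, Lyra, 3), (Nova, 3, Yan, Nova, 3), (Zephyr, 34, Ivy, Alpha, 2), (Zephyr, 34, Ivy, Gamma, 17), (Zephyr, 34, Ivy, Zephyr, 34)}
Selection title ≠ title2: {(Alpha, 2, Ivy, Gamma, 17), (Alpha, 2, Ivy, Zephyr, 34), (Gamma, 17, Ivy, Alpha, 2), (Gamma, 17, Ivy, Zephyr, 34), (Lyra, 3, Yan, Nova, 3), (Nova, 3, Yan, Lyra, 3), (Zephyr, 34, Ivy, Alpha, 2), (Zephyr, 34, Ivy, Gamma, 17)}
π_{tid, tid2} gives {(17, 2), (17, 34), (2, 17), (2, 34), (3, 3), (34, 17), (34, 2)} (1 duplicate(s) eliminated).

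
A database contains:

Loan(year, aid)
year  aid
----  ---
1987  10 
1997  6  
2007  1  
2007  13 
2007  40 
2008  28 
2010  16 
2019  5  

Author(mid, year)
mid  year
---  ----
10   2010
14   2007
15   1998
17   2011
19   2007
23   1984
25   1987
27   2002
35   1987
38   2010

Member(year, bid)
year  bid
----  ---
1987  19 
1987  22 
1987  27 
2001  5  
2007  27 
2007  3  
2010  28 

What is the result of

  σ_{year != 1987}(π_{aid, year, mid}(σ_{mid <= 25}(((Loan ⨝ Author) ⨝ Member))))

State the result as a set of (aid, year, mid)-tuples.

{(1, 2007, 14), (1, 2007, 19), (13, 2007, 14), (13, 2007, 19), (16, 2010, 10), (40, 2007, 14), (40, 2007, 19)}

Loan ⋈ Author (natural join on year): {(1987, 10, 25), (1987, 10, 35), (2007, 1, 14), (2007, 1, 19), (2007, 13, 14), (2007, 13, 19), (2007, 40, 14), (2007, 40, 19), (2010, 16, 10), (2010, 16, 38)}
(Loan ⨝ Author) ⋈ Member (natural join on year): {(1987, 10, 25, 19), (1987, 10, 25, 22), (1987, 10, 25, 27), (1987, 10, 35, 19), (1987, 10, 35, 22), (1987, 10, 35, 27), (2007, 1, 14, 27), (2007, 1, 14, 3), (2007, 1, 19, 27), (2007, 1, 19, 3), (2007, 13, 14, 27), (2007, 13, 14, 3), (2007, 13, 19, 27), (2007, 13, 19, 3), (2007, 40, 14, 27), (2007, 40, 14, 3), (2007, 40, 19, 27), (2007, 40, 19, 3), (2010, 16, 10, 28), (2010, 16, 38, 28)}
σ[mid <= 25]: keep tuples satisfying mid <= 25 → {(1987, 10, 25, 19), (1987, 10, 25, 22), (1987, 10, 25, 27), (2007, 1, 14, 27), (2007, 1, 14, 3), (2007, 1, 19, 27), (2007, 1, 19, 3), (2007, 13, 14, 27), (2007, 13, 14, 3), (2007, 13, 19, 27), (2007, 13, 19, 3), (2007, 40, 14, 27), (2007, 40, 14, 3), (2007, 40, 19, 27), (2007, 40, 19, 3), (2010, 16, 10, 28)}
π_{aid, year, mid} gives {(1, 2007, 14), (1, 2007, 19), (10, 1987, 25), (13, 2007, 14), (13, 2007, 19), (16, 2010, 10), (40, 2007, 14), (40, 2007, 19)} (8 duplicate(s) eliminated).
σ[year != 1987]: keep tuples satisfying year != 1987 → {(1, 2007, 14), (1, 2007, 19), (13, 2007, 14), (13, 2007, 19), (16, 2010, 10), (40, 2007, 14), (40, 2007, 19)}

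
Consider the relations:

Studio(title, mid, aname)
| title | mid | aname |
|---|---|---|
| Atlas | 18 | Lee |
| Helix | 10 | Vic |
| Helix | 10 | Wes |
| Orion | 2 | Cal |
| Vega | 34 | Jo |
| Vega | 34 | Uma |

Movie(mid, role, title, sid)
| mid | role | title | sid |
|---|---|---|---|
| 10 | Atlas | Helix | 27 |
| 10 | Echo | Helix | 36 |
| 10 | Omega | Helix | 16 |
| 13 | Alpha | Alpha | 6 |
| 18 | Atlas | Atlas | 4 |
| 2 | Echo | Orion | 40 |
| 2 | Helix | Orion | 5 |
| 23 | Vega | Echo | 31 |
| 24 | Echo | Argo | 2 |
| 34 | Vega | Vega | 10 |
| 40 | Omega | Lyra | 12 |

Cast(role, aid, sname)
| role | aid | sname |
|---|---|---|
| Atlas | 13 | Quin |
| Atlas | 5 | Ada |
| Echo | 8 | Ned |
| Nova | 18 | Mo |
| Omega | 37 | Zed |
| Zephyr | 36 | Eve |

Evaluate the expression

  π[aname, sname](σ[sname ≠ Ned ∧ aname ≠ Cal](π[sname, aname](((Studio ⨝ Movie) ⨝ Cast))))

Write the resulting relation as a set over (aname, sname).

{(Lee, Ada), (Lee, Quin), (Vic, Ada), (Vic, Quin), (Vic, Zed), (Wes, Ada), (Wes, Quin), (Wes, Zed)}

Natural join on title, mid: {(Atlas, 18, Lee, Atlas, 4), (Helix, 10, Vic, Atlas, 27), (Helix, 10, Vic, Echo, 36), (Helix, 10, Vic, Omega, 16), (Helix, 10, Wes, Atlas, 27), (Helix, 10, Wes, Echo, 36), (Helix, 10, Wes, Omega, 16), (Orion, 2, Cal, Echo, 40), (Orion, 2, Cal, Helix, 5), (Vega, 34, Jo, Vega, 10), (Vega, 34, Uma, Vega, 10)}
Natural join on role: {(Atlas, 18, Lee, Atlas, 4, 13, Quin), (Atlas, 18, Lee, Atlas, 4, 5, Ada), (Helix, 10, Vic, Atlas, 27, 13, Quin), (Helix, 10, Vic, Atlas, 27, 5, Ada), (Helix, 10, Vic, Echo, 36, 8, Ned), (Helix, 10, Vic, Omega, 16, 37, Zed), (Helix, 10, Wes, Atlas, 27, 13, Quin), (Helix, 10, Wes, Atlas, 27, 5, Ada), (Helix, 10, Wes, Echo, 36, 8, Ned), (Helix, 10, Wes, Omega, 16, 37, Zed), (Orion, 2, Cal, Echo, 40, 8, Ned)}
Keep only column(s) sname, aname: {(Ada, Lee), (Ada, Vic), (Ada, Wes), (Ned, Cal), (Ned, Vic), (Ned, Wes), (Quin, Lee), (Quin, Vic), (Quin, Wes), (Zed, Vic), (Zed, Wes)}
Apply σ_{sname ≠ Ned ∧ aname ≠ Cal}; surviving tuples: {(Ada, Lee), (Ada, Vic), (Ada, Wes), (Quin, Lee), (Quin, Vic), (Quin, Wes), (Zed, Vic), (Zed, Wes)}
Keep only column(s) aname, sname: {(Lee, Ada), (Lee, Quin), (Vic, Ada), (Vic, Quin), (Vic, Zed), (Wes, Ada), (Wes, Quin), (Wes, Zed)}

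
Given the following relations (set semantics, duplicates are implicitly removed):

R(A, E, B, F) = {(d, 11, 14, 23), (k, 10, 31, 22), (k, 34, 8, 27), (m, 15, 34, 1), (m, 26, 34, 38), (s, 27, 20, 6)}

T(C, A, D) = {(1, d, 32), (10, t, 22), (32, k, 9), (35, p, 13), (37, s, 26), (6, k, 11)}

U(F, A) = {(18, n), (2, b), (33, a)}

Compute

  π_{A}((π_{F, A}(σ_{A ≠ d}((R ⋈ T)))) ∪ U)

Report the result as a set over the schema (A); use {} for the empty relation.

R ⋈ T (natural join on A): {(d, 11, 14, 23, 1, 32), (k, 10, 31, 22, 32, 9), (k, 10, 31, 22, 6, 11), (k, 34, 8, 27, 32, 9), (k, 34, 8, 27, 6, 11), (s, 27, 20, 6, 37, 26)}
Apply σ_{A ≠ d}; surviving tuples: {(k, 10, 31, 22, 32, 9), (k, 10, 31, 22, 6, 11), (k, 34, 8, 27, 32, 9), (k, 34, 8, 27, 6, 11), (s, 27, 20, 6, 37, 26)}
π_{F, A} gives {(22, k), (27, k), (6, s)} (2 duplicate(s) eliminated).
Union: {(22, k), (27, k), (6, s)} with {(18, n), (2, b), (33, a)} → {(18, n), (2, b), (22, k), (27, k), (33, a), (6, s)}
π_{A} gives {a, b, k, n, s} (1 duplicate(s) eliminated).

{a, b, k, n, s}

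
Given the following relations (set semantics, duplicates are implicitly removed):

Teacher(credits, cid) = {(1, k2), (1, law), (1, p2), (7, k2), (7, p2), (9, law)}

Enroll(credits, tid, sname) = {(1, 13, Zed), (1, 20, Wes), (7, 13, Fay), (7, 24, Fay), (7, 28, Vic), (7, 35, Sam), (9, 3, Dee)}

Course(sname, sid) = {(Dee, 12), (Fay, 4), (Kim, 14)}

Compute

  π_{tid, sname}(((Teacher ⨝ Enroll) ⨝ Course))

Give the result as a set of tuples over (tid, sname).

{(13, Fay), (24, Fay), (3, Dee)}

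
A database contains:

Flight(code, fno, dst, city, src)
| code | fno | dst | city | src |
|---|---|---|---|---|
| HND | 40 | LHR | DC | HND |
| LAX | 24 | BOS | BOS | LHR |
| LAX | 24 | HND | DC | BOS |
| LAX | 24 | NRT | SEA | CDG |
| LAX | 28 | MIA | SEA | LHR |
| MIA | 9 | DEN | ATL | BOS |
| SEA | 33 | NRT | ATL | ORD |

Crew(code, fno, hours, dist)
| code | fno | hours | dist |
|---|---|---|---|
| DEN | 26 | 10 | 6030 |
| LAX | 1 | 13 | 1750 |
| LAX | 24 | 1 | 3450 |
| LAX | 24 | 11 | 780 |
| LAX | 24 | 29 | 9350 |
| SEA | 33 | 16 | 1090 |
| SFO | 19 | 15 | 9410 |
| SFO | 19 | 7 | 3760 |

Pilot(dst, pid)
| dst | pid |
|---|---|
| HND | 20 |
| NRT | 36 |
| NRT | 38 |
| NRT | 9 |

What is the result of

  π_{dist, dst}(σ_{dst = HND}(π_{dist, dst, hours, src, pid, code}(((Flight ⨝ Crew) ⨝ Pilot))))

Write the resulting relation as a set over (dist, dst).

Natural join on code, fno: {(LAX, 24, BOS, BOS, LHR, 1, 3450), (LAX, 24, BOS, BOS, LHR, 11, 780), (LAX, 24, BOS, BOS, LHR, 29, 9350), (LAX, 24, HND, DC, BOS, 1, 3450), (LAX, 24, HND, DC, BOS, 11, 780), (LAX, 24, HND, DC, BOS, 29, 9350), (LAX, 24, NRT, SEA, CDG, 1, 3450), (LAX, 24, NRT, SEA, CDG, 11, 780), (LAX, 24, NRT, SEA, CDG, 29, 9350), (SEA, 33, NRT, ATL, ORD, 16, 1090)}
Natural join on dst: {(LAX, 24, HND, DC, BOS, 1, 3450, 20), (LAX, 24, HND, DC, BOS, 11, 780, 20), (LAX, 24, HND, DC, BOS, 29, 9350, 20), (LAX, 24, NRT, SEA, CDG, 1, 3450, 36), (LAX, 24, NRT, SEA, CDG, 1, 3450, 38), (LAX, 24, NRT, SEA, CDG, 1, 3450, 9), (LAX, 24, NRT, SEA, CDG, 11, 780, 36), (LAX, 24, NRT, SEA, CDG, 11, 780, 38), (LAX, 24, NRT, SEA, CDG, 11, 780, 9), (LAX, 24, NRT, SEA, CDG, 29, 9350, 36), (LAX, 24, NRT, SEA, CDG, 29, 9350, 38), (LAX, 24, NRT, SEA, CDG, 29, 9350, 9), (SEA, 33, NRT, ATL, ORD, 16, 1090, 36), (SEA, 33, NRT, ATL, ORD, 16, 1090, 38), (SEA, 33, NRT, ATL, ORD, 16, 1090, 9)}
Keep only column(s) dist, dst, hours, src, pid, code: {(1090, NRT, 16, ORD, 36, SEA), (1090, NRT, 16, ORD, 38, SEA), (1090, NRT, 16, ORD, 9, SEA), (3450, HND, 1, BOS, 20, LAX), (3450, NRT, 1, CDG, 36, LAX), (3450, NRT, 1, CDG, 38, LAX), (3450, NRT, 1, CDG, 9, LAX), (780, HND, 11, BOS, 20, LAX), (780, NRT, 11, CDG, 36, LAX), (780, NRT, 11, CDG, 38, LAX), (780, NRT, 11, CDG, 9, LAX), (9350, HND, 29, BOS, 20, LAX), (9350, NRT, 29, CDG, 36, LAX), (9350, NRT, 29, CDG, 38, LAX), (9350, NRT, 29, CDG, 9, LAX)}
Selection dst = HND: {(3450, HND, 1, BOS, 20, LAX), (780, HND, 11, BOS, 20, LAX), (9350, HND, 29, BOS, 20, LAX)}
Keep only column(s) dist, dst: {(3450, HND), (780, HND), (9350, HND)}

{(3450, HND), (780, HND), (9350, HND)}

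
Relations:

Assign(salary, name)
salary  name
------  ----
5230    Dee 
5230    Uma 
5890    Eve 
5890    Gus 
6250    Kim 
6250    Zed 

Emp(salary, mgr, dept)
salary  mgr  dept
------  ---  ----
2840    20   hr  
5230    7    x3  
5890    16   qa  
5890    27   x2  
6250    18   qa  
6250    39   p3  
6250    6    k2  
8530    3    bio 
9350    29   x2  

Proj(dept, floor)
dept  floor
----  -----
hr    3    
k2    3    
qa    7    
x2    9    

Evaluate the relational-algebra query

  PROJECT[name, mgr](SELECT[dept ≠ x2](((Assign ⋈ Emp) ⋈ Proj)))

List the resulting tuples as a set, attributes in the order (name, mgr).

{(Eve, 16), (Gus, 16), (Kim, 18), (Kim, 6), (Zed, 18), (Zed, 6)}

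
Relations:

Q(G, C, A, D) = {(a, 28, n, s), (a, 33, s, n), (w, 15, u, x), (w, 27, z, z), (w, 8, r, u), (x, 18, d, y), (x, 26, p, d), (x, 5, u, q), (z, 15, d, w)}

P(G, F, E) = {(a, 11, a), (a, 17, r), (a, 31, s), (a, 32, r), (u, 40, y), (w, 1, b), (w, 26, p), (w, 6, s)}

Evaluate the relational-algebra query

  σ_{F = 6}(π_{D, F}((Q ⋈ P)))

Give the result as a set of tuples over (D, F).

Joining Q and P on G yields {(a, 28, n, s, 11, a), (a, 28, n, s, 17, r), (a, 28, n, s, 31, s), (a, 28, n, s, 32, r), (a, 33, s, n, 11, a), (a, 33, s, n, 17, r), (a, 33, s, n, 31, s), (a, 33, s, n, 32, r), (w, 15, u, x, 1, b), (w, 15, u, x, 26, p), (w, 15, u, x, 6, s), (w, 27, z, z, 1, b), (w, 27, z, z, 26, p), (w, 27, z, z, 6, s), (w, 8, r, u, 1, b), (w, 8, r, u, 26, p), (w, 8, r, u, 6, s)}.
Projecting to D, F: {(n, 11), (n, 17), (n, 31), (n, 32), (s, 11), (s, 17), (s, 31), (s, 32), (u, 1), (u, 26), (u, 6), (x, 1), (x, 26), (x, 6), (z, 1), (z, 26), (z, 6)}
Apply σ_{F = 6}; surviving tuples: {(u, 6), (x, 6), (z, 6)}

{(u, 6), (x, 6), (z, 6)}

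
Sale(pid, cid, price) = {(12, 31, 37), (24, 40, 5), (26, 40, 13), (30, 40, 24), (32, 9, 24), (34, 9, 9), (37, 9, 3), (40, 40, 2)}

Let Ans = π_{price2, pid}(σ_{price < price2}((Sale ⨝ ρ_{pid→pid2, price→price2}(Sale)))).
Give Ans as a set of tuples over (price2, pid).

{(13, 24), (13, 40), (24, 24), (24, 26), (24, 34), (24, 37), (24, 40), (5, 40), (9, 37)}

ρ[pid→pid2, price→price2]: schema becomes (pid2, cid, price2); tuples unchanged.
Sale ⋈ ρ_{pid→pid2, price→price2}(Sale) (natural join on cid): {(12, 31, 37, 12, 37), (24, 40, 5, 24, 5), (24, 40, 5, 26, 13), (24, 40, 5, 30, 24), (24, 40, 5, 40, 2), (26, 40, 13, 24, 5), (26, 40, 13, 26, 13), (26, 40, 13, 30, 24), (26, 40, 13, 40, 2), (30, 40, 24, 24, 5), (30, 40, 24, 26, 13), (30, 40, 24, 30, 24), (30, 40, 24, 40, 2), (32, 9, 24, 32, 24), (32, 9, 24, 34, 9), (32, 9, 24, 37, 3), (34, 9, 9, 32, 24), (34, 9, 9, 34, 9), (34, 9, 9, 37, 3), (37, 9, 3, 32, 24), (37, 9, 3, 34, 9), (37, 9, 3, 37, 3), (40, 40, 2, 24, 5), (40, 40, 2, 26, 13), (40, 40, 2, 30, 24), (40, 40, 2, 40, 2)}
σ[price < price2]: keep tuples satisfying price < price2 → {(24, 40, 5, 26, 13), (24, 40, 5, 30, 24), (26, 40, 13, 30, 24), (34, 9, 9, 32, 24), (37, 9, 3, 32, 24), (37, 9, 3, 34, 9), (40, 40, 2, 24, 5), (40, 40, 2, 26, 13), (40, 40, 2, 30, 24)}
Keep only column(s) price2, pid: {(13, 24), (13, 40), (24, 24), (24, 26), (24, 34), (24, 37), (24, 40), (5, 40), (9, 37)}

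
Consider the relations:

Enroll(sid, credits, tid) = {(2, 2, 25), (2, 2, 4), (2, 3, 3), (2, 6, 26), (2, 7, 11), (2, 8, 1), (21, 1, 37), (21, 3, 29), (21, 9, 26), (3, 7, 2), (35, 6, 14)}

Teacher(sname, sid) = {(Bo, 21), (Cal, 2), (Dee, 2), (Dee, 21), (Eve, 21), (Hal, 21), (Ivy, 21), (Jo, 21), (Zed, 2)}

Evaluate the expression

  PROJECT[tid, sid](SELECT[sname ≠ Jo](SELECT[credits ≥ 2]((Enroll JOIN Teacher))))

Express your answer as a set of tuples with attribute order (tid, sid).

Natural join on sid: {(2, 2, 25, Cal), (2, 2, 25, Dee), (2, 2, 25, Zed), (2, 2, 4, Cal), (2, 2, 4, Dee), (2, 2, 4, Zed), (2, 3, 3, Cal), (2, 3, 3, Dee), (2, 3, 3, Zed), (2, 6, 26, Cal), (2, 6, 26, Dee), (2, 6, 26, Zed), (2, 7, 11, Cal), (2, 7, 11, Dee), (2, 7, 11, Zed), (2, 8, 1, Cal), (2, 8, 1, Dee), (2, 8, 1, Zed), (21, 1, 37, Bo), (21, 1, 37, Dee), (21, 1, 37, Eve), (21, 1, 37, Hal), (21, 1, 37, Ivy), (21, 1, 37, Jo), (21, 3, 29, Bo), (21, 3, 29, Dee), (21, 3, 29, Eve), (21, 3, 29, Hal), (21, 3, 29, Ivy), (21, 3, 29, Jo), (21, 9, 26, Bo), (21, 9, 26, Dee), (21, 9, 26, Eve), (21, 9, 26, Hal), (21, 9, 26, Ivy), (21, 9, 26, Jo)}
Filtering on credits ≥ 2 leaves {(2, 2, 25, Cal), (2, 2, 25, Dee), (2, 2, 25, Zed), (2, 2, 4, Cal), (2, 2, 4, Dee), (2, 2, 4, Zed), (2, 3, 3, Cal), (2, 3, 3, Dee), (2, 3, 3, Zed), (2, 6, 26, Cal), (2, 6, 26, Dee), (2, 6, 26, Zed), (2, 7, 11, Cal), (2, 7, 11, Dee), (2, 7, 11, Zed), (2, 8, 1, Cal), (2, 8, 1, Dee), (2, 8, 1, Zed), (21, 3, 29, Bo), (21, 3, 29, Dee), (21, 3, 29, Eve), (21, 3, 29, Hal), (21, 3, 29, Ivy), (21, 3, 29, Jo), (21, 9, 26, Bo), (21, 9, 26, Dee), (21, 9, 26, Eve), (21, 9, 26, Hal), (21, 9, 26, Ivy), (21, 9, 26, Jo)}.
Filtering on sname ≠ Jo leaves {(2, 2, 25, Cal), (2, 2, 25, Dee), (2, 2, 25, Zed), (2, 2, 4, Cal), (2, 2, 4, Dee), (2, 2, 4, Zed), (2, 3, 3, Cal), (2, 3, 3, Dee), (2, 3, 3, Zed), (2, 6, 26, Cal), (2, 6, 26, Dee), (2, 6, 26, Zed), (2, 7, 11, Cal), (2, 7, 11, Dee), (2, 7, 11, Zed), (2, 8, 1, Cal), (2, 8, 1, Dee), (2, 8, 1, Zed), (21, 3, 29, Bo), (21, 3, 29, Dee), (21, 3, 29, Eve), (21, 3, 29, Hal), (21, 3, 29, Ivy), (21, 9, 26, Bo), (21, 9, 26, Dee), (21, 9, 26, Eve), (21, 9, 26, Hal), (21, 9, 26, Ivy)}.
Projecting to tid, sid (20 duplicate(s) eliminated): {(1, 2), (11, 2), (25, 2), (26, 2), (26, 21), (29, 21), (3, 2), (4, 2)}

{(1, 2), (11, 2), (25, 2), (26, 2), (26, 21), (29, 21), (3, 2), (4, 2)}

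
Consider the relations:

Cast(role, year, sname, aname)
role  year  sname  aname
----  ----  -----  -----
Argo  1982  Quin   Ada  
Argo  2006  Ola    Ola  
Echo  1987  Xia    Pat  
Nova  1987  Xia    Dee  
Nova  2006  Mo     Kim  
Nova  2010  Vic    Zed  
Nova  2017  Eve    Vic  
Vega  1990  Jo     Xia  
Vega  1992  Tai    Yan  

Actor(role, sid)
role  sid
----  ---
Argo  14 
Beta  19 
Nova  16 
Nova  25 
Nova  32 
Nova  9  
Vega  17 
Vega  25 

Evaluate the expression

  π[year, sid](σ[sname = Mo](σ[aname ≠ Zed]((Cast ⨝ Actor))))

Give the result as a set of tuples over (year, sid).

Cast ⋈ Actor (natural join on role): {(Argo, 1982, Quin, Ada, 14), (Argo, 2006, Ola, Ola, 14), (Nova, 1987, Xia, Dee, 16), (Nova, 1987, Xia, Dee, 25), (Nova, 1987, Xia, Dee, 32), (Nova, 1987, Xia, Dee, 9), (Nova, 2006, Mo, Kim, 16), (Nova, 2006, Mo, Kim, 25), (Nova, 2006, Mo, Kim, 32), (Nova, 2006, Mo, Kim, 9), (Nova, 2010, Vic, Zed, 16), (Nova, 2010, Vic, Zed, 25), (Nova, 2010, Vic, Zed, 32), (Nova, 2010, Vic, Zed, 9), (Nova, 2017, Eve, Vic, 16), (Nova, 2017, Eve, Vic, 25), (Nova, 2017, Eve, Vic, 32), (Nova, 2017, Eve, Vic, 9), (Vega, 1990, Jo, Xia, 17), (Vega, 1990, Jo, Xia, 25), (Vega, 1992, Tai, Yan, 17), (Vega, 1992, Tai, Yan, 25)}
σ[aname ≠ Zed]: keep tuples satisfying aname ≠ Zed → {(Argo, 1982, Quin, Ada, 14), (Argo, 2006, Ola, Ola, 14), (Nova, 1987, Xia, Dee, 16), (Nova, 1987, Xia, Dee, 25), (Nova, 1987, Xia, Dee, 32), (Nova, 1987, Xia, Dee, 9), (Nova, 2006, Mo, Kim, 16), (Nova, 2006, Mo, Kim, 25), (Nova, 2006, Mo, Kim, 32), (Nova, 2006, Mo, Kim, 9), (Nova, 2017, Eve, Vic, 16), (Nova, 2017, Eve, Vic, 25), (Nova, 2017, Eve, Vic, 32), (Nova, 2017, Eve, Vic, 9), (Vega, 1990, Jo, Xia, 17), (Vega, 1990, Jo, Xia, 25), (Vega, 1992, Tai, Yan, 17), (Vega, 1992, Tai, Yan, 25)}
σ[sname = Mo]: keep tuples satisfying sname = Mo → {(Nova, 2006, Mo, Kim, 16), (Nova, 2006, Mo, Kim, 25), (Nova, 2006, Mo, Kim, 32), (Nova, 2006, Mo, Kim, 9)}
Keep only column(s) year, sid: {(2006, 16), (2006, 25), (2006, 32), (2006, 9)}

{(2006, 16), (2006, 25), (2006, 32), (2006, 9)}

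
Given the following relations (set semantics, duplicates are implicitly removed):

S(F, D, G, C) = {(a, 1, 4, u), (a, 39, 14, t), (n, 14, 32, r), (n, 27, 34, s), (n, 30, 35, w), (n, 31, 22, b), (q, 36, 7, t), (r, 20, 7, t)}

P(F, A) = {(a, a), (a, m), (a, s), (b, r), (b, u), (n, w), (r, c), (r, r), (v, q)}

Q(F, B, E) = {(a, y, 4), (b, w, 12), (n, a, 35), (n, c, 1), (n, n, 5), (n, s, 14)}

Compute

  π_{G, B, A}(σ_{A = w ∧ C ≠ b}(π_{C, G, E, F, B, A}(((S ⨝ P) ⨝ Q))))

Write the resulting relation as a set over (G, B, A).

S ⋈ P (natural join on F): {(a, 1, 4, u, a), (a, 1, 4, u, m), (a, 1, 4, u, s), (a, 39, 14, t, a), (a, 39, 14, t, m), (a, 39, 14, t, s), (n, 14, 32, r, w), (n, 27, 34, s, w), (n, 30, 35, w, w), (n, 31, 22, b, w), (r, 20, 7, t, c), (r, 20, 7, t, r)}
(S ⨝ P) ⋈ Q (natural join on F): {(a, 1, 4, u, a, y, 4), (a, 1, 4, u, m, y, 4), (a, 1, 4, u, s, y, 4), (a, 39, 14, t, a, y, 4), (a, 39, 14, t, m, y, 4), (a, 39, 14, t, s, y, 4), (n, 14, 32, r, w, a, 35), (n, 14, 32, r, w, c, 1), (n, 14, 32, r, w, n, 5), (n, 14, 32, r, w, s, 14), (n, 27, 34, s, w, a, 35), (n, 27, 34, s, w, c, 1), (n, 27, 34, s, w, n, 5), (n, 27, 34, s, w, s, 14), (n, 30, 35, w, w, a, 35), (n, 30, 35, w, w, c, 1), (n, 30, 35, w, w, n, 5), (n, 30, 35, w, w, s, 14), (n, 31, 22, b, w, a, 35), (n, 31, 22, b, w, c, 1), (n, 31, 22, b, w, n, 5), (n, 31, 22, b, w, s, 14)}
π_{C, G, E, F, B, A} gives {(b, 22, 1, n, c, w), (b, 22, 14, n, s, w), (b, 22, 35, n, a, w), (b, 22, 5, n, n, w), (r, 32, 1, n, c, w), (r, 32, 14, n, s, w), (r, 32, 35, n, a, w), (r, 32, 5, n, n, w), (s, 34, 1, n, c, w), (s, 34, 14, n, s, w), (s, 34, 35, n, a, w), (s, 34, 5, n, n, w), (t, 14, 4, a, y, a), (t, 14, 4, a, y, m), (t, 14, 4, a, y, s), (u, 4, 4, a, y, a), (u, 4, 4, a, y, m), (u, 4, 4, a, y, s), (w, 35, 1, n, c, w), (w, 35, 14, n, s, w), (w, 35, 35, n, a, w), (w, 35, 5, n, n, w)}.
Filtering on A = w ∧ C ≠ b leaves {(r, 32, 1, n, c, w), (r, 32, 14, n, s, w), (r, 32, 35, n, a, w), (r, 32, 5, n, n, w), (s, 34, 1, n, c, w), (s, 34, 14, n, s, w), (s, 34, 35, n, a, w), (s, 34, 5, n, n, w), (w, 35, 1, n, c, w), (w, 35, 14, n, s, w), (w, 35, 35, n, a, w), (w, 35, 5, n, n, w)}.
π_{G, B, A} gives {(32, a, w), (32, c, w), (32, n, w), (32, s, w), (34, a, w), (34, c, w), (34, n, w), (34, s, w), (35, a, w), (35, c, w), (35, n, w), (35, s, w)}.

{(32, a, w), (32, c, w), (32, n, w), (32, s, w), (34, a, w), (34, c, w), (34, n, w), (34, s, w), (35, a, w), (35, c, w), (35, n, w), (35, s, w)}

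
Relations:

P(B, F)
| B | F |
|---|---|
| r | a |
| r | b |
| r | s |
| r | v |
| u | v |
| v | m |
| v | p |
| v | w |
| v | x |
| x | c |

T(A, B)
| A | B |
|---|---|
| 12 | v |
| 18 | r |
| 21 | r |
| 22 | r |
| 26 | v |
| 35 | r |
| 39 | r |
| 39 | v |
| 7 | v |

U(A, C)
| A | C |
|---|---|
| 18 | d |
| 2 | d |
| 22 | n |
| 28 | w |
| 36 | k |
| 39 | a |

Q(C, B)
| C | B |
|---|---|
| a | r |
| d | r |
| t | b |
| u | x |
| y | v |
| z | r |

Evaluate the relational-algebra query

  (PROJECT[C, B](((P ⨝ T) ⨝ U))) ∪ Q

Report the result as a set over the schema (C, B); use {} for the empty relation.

{(a, r), (a, v), (d, r), (n, r), (t, b), (u, x), (y, v), (z, r)}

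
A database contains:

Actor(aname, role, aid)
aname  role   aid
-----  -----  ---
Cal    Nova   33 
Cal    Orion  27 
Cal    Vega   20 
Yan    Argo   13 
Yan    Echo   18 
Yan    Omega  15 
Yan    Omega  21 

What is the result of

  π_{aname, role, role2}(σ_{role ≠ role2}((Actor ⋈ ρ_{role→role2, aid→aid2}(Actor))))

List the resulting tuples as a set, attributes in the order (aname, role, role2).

ρ[role→role2, aid→aid2]: schema becomes (aname, role2, aid2); tuples unchanged.
Actor ⋈ ρ_{role→role2, aid→aid2}(Actor) (natural join on aname): {(Cal, Nova, 33, Nova, 33), (Cal, Nova, 33, Orion, 27), (Cal, Nova, 33, Vega, 20), (Cal, Orion, 27, Nova, 33), (Cal, Orion, 27, Orion, 27), (Cal, Orion, 27, Vega, 20), (Cal, Vega, 20, Nova, 33), (Cal, Vega, 20, Orion, 27), (Cal, Vega, 20, Vega, 20), (Yan, Argo, 13, Argo, 13), (Yan, Argo, 13, Echo, 18), (Yan, Argo, 13, Omega, 15), (Yan, Argo, 13, Omega, 21), (Yan, Echo, 18, Argo, 13), (Yan, Echo, 18, Echo, 18), (Yan, Echo, 18, Omega, 15), (Yan, Echo, 18, Omega, 21), (Yan, Omega, 15, Argo, 13), (Yan, Omega, 15, Echo, 18), (Yan, Omega, 15, Omega, 15), (Yan, Omega, 15, Omega, 21), (Yan, Omega, 21, Argo, 13), (Yan, Omega, 21, Echo, 18), (Yan, Omega, 21, Omega, 15), (Yan, Omega, 21, Omega, 21)}
σ[role ≠ role2]: keep tuples satisfying role ≠ role2 → {(Cal, Nova, 33, Orion, 27), (Cal, Nova, 33, Vega, 20), (Cal, Orion, 27, Nova, 33), (Cal, Orion, 27, Vega, 20), (Cal, Vega, 20, Nova, 33), (Cal, Vega, 20, Orion, 27), (Yan, Argo, 13, Echo, 18), (Yan, Argo, 13, Omega, 15), (Yan, Argo, 13, Omega, 21), (Yan, Echo, 18, Argo, 13), (Yan, Echo, 18, Omega, 15), (Yan, Echo, 18, Omega, 21), (Yan, Omega, 15, Argo, 13), (Yan, Omega, 15, Echo, 18), (Yan, Omega, 21, Argo, 13), (Yan, Omega, 21, Echo, 18)}
π[aname, role, role2]: project onto (aname, role, role2) (4 duplicate(s) eliminated) → {(Cal, Nova, Orion), (Cal, Nova, Vega), (Cal, Orion, Nova), (Cal, Orion, Vega), (Cal, Vega, Nova), (Cal, Vega, Orion), (Yan, Argo, Echo), (Yan, Argo, Omega), (Yan, Echo, Argo), (Yan, Echo, Omega), (Yan, Omega, Argo), (Yan, Omega, Echo)}

{(Cal, Nova, Orion), (Cal, Nova, Vega), (Cal, Orion, Nova), (Cal, Orion, Vega), (Cal, Vega, Nova), (Cal, Vega, Orion), (Yan, Argo, Echo), (Yan, Argo, Omega), (Yan, Echo, Argo), (Yan, Echo, Omega), (Yan, Omega, Argo), (Yan, Omega, Echo)}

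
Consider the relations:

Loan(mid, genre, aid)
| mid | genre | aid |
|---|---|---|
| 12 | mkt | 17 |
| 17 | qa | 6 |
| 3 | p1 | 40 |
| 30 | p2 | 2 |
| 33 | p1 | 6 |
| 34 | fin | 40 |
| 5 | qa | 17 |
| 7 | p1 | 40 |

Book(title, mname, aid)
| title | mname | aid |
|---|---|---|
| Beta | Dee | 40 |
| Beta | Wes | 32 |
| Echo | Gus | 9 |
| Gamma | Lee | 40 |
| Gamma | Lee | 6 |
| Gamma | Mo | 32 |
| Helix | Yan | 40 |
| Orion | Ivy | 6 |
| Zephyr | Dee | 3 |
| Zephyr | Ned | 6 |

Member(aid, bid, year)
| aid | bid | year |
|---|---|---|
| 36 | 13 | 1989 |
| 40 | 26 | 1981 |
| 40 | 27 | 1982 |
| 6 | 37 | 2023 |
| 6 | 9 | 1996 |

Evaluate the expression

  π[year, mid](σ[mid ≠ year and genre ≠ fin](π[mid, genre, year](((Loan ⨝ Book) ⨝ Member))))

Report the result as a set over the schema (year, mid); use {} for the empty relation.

{(1981, 3), (1981, 7), (1982, 3), (1982, 7), (1996, 17), (1996, 33), (2023, 17), (2023, 33)}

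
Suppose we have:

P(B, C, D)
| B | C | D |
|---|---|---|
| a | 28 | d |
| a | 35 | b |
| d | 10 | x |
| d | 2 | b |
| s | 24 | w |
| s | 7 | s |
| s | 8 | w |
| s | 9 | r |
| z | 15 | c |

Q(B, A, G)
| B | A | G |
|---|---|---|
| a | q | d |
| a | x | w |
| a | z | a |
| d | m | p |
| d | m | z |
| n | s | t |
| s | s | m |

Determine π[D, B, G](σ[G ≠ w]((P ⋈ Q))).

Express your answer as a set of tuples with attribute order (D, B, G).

{(b, a, a), (b, a, d), (b, d, p), (b, d, z), (d, a, a), (d, a, d), (r, s, m), (s, s, m), (w, s, m), (x, d, p), (x, d, z)}

Natural join on B: {(a, 28, d, q, d), (a, 28, d, x, w), (a, 28, d, z, a), (a, 35, b, q, d), (a, 35, b, x, w), (a, 35, b, z, a), (d, 10, x, m, p), (d, 10, x, m, z), (d, 2, b, m, p), (d, 2, b, m, z), (s, 24, w, s, m), (s, 7, s, s, m), (s, 8, w, s, m), (s, 9, r, s, m)}
Apply σ_{G ≠ w}; surviving tuples: {(a, 28, d, q, d), (a, 28, d, z, a), (a, 35, b, q, d), (a, 35, b, z, a), (d, 10, x, m, p), (d, 10, x, m, z), (d, 2, b, m, p), (d, 2, b, m, z), (s, 24, w, s, m), (s, 7, s, s, m), (s, 8, w, s, m), (s, 9, r, s, m)}
Projecting to D, B, G (1 duplicate(s) eliminated): {(b, a, a), (b, a, d), (b, d, p), (b, d, z), (d, a, a), (d, a, d), (r, s, m), (s, s, m), (w, s, m), (x, d, p), (x, d, z)}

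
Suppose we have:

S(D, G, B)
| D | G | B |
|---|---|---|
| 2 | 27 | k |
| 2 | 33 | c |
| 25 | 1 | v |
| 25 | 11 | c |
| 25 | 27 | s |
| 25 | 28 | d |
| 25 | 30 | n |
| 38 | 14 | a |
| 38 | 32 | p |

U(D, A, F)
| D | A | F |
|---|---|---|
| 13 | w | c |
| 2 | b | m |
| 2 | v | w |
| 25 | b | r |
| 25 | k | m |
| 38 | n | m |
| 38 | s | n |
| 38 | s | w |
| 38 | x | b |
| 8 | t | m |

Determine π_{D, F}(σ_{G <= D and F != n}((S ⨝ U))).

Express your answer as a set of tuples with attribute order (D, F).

{(25, m), (25, r), (38, b), (38, m), (38, w)}

Natural join on D: {(2, 27, k, b, m), (2, 27, k, v, w), (2, 33, c, b, m), (2, 33, c, v, w), (25, 1, v, b, r), (25, 1, v, k, m), (25, 11, c, b, r), (25, 11, c, k, m), (25, 27, s, b, r), (25, 27, s, k, m), (25, 28, d, b, r), (25, 28, d, k, m), (25, 30, n, b, r), (25, 30, n, k, m), (38, 14, a, n, m), (38, 14, a, s, n), (38, 14, a, s, w), (38, 14, a, x, b), (38, 32, p, n, m), (38, 32, p, s, n), (38, 32, p, s, w), (38, 32, p, x, b)}
Apply σ_{G <= D and F != n}; surviving tuples: {(25, 1, v, b, r), (25, 1, v, k, m), (25, 11, c, b, r), (25, 11, c, k, m), (38, 14, a, n, m), (38, 14, a, s, w), (38, 14, a, x, b), (38, 32, p, n, m), (38, 32, p, s, w), (38, 32, p, x, b)}
Keep only column(s) D, F (5 duplicate(s) eliminated): {(25, m), (25, r), (38, b), (38, m), (38, w)}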